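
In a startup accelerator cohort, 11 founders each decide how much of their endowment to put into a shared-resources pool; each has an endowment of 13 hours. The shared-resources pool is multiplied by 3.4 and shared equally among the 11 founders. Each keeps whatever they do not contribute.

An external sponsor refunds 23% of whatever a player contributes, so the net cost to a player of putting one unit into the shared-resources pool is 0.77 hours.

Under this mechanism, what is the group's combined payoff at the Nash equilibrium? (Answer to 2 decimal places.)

Even with the mechanism, each unit contributed returns only (3.4/11) / 0.77 = 0.4014 per unit of net cost, so contributing nothing is still dominant.
At the Nash equilibrium no one contributes; group total payoff = 11 × 13 = 143.

143.00 hours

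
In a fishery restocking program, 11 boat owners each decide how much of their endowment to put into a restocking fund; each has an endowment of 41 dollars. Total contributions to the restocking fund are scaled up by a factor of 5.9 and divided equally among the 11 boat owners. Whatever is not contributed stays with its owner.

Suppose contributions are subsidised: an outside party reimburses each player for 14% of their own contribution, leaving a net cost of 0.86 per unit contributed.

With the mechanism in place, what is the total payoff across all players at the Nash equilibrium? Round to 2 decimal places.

With the mechanism, a contributed unit returns (5.9/11) / 0.86 = 0.6237 per unit of net cost — still below 1 — so contributing 0 remains dominant for every player.
At the Nash equilibrium no one contributes; group total payoff = 11 × 41 = 451.

451.00 dollars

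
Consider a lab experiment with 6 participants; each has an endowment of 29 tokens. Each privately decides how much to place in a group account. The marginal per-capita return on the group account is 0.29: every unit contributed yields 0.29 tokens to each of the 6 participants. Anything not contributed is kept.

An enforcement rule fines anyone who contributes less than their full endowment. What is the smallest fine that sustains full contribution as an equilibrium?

Given the others contribute fully, the best deviation is to contribute 0 (any partial contribution still incurs the fine and gives up units whose private return 0.29 is below 1).
Deviating from 29 to 0 saves 29 tokens but forfeits the deviator's share of the drop in the group account: 0.29 × 29 = 8.41.
So the deviation gain is 29 − 8.41 = 20.59, and the fine must be at least 20.59 tokens to wipe it out.

20.59 tokens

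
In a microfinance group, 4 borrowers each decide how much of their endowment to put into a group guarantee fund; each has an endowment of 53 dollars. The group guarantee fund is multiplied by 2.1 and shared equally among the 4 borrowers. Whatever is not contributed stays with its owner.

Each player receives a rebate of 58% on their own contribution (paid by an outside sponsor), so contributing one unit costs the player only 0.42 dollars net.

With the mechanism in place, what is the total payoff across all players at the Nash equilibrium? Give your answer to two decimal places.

The effective private return per unit is now (2.1/4) / 0.42 = 1.2500 > 1, so every player's dominant strategy flips to full contribution.
At the Nash equilibrium everyone contributes 53. Group total payoff = 4 × (53 × 0.58 + 2.1 × 53) = 568.16.

568.16 dollars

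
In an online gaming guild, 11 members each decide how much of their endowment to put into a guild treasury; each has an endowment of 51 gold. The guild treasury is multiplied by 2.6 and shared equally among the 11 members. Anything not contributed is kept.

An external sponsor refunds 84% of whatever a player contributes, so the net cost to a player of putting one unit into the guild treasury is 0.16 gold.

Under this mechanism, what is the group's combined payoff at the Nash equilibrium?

With the mechanism, a contributed unit returns (2.6/11) / 0.16 = 1.4773 per unit of net cost to the contributor — now above 1 — so contributing fully is weakly dominant for every player.
So the Nash equilibrium is full contribution by all 11; the group earns 11 × (51 × 0.84 + 2.6 × 51) = 1929.84.

1929.84 gold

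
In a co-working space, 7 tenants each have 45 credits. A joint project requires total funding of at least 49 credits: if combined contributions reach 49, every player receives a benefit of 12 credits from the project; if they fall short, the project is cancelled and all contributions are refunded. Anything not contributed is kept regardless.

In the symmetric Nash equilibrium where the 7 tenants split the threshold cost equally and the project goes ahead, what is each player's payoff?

Equal share of the threshold: 49/7 = 7.
At this profile no one gains by cutting their contribution: any cut drops the total below 49, the project is cancelled, contributions are refunded, and the deviator ends with 45, which is less than 45 − 7 + 12 = 50. Contributing more than 7 just wastes the excess. So contributing exactly 7 is a best response.
Each player's payoff: 45 − 7 + 12 = 50.

50 credits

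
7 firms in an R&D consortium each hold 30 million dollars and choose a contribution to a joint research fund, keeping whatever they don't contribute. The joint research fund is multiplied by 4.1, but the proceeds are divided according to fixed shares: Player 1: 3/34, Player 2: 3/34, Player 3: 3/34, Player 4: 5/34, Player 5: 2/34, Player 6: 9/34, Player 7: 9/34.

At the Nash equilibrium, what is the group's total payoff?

396.00 million dollars

For player j, contributing a unit is worthwhile iff 4.1 × (j's share) ≥ 1, i.e. iff j's share is at least 0.2439.
Player 6 and Player 7 clear that bar, contributing 30 each; the remaining 5 contribute 0. Total contributed: 60.
The joint research fund pays out 4.1 × 60 = 246.00 in total (split across the unequal shares, but the aggregate is all that matters for the group sum).
The 5 free-riders keep 30 each, adding 150. Group total = 150 + 246.00 = 396.00.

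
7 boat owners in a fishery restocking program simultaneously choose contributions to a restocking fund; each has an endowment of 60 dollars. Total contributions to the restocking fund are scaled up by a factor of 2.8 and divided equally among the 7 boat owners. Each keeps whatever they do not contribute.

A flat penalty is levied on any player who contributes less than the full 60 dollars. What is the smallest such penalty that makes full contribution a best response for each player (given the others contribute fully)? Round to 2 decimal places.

Given the others contribute fully, the best deviation is to contribute 0 (any partial contribution still incurs the fine and gives up units whose private return 0.4000 is below 1).
Deviating from 60 to 0 saves 60 dollars but forfeits the deviator's share of the drop in the restocking fund: 2.8/7 × 60 = 24.00.
So the deviation gain is 60 − 24.00 = 36.00, and the fine must be at least 36.00 dollars to wipe it out.

36.00 dollars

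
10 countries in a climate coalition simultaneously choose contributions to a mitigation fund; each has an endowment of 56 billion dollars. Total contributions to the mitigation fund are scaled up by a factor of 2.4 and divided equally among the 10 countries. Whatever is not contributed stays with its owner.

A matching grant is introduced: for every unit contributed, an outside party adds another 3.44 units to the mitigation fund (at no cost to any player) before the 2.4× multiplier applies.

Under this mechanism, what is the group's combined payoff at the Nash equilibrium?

Under the mechanism each unit contributed yields 2.4 × 4.44 / 10 = 1.0656 back to its contributor per unit of net cost, which exceeds 1, making full contribution the dominant choice for everyone.
So the Nash equilibrium is full contribution by all 10; the group earns 2.4 × 4.44 × 560 = 5967.36.

5967.36 billion dollars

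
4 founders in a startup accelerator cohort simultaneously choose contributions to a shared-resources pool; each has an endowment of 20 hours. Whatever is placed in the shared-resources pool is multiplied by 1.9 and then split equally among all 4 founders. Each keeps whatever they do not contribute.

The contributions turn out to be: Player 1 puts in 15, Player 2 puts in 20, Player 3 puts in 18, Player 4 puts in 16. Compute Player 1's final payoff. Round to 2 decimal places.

37.78 hours

Total contributed: 15 + 20 + 18 + 16 = 69.
Each receives 1.9 × 69 / 4 = 32.78 from the shared-resources pool.
Player 1 keeps 20 − 15 = 5, so Player 1's payoff is 5 + 32.78 = 37.78.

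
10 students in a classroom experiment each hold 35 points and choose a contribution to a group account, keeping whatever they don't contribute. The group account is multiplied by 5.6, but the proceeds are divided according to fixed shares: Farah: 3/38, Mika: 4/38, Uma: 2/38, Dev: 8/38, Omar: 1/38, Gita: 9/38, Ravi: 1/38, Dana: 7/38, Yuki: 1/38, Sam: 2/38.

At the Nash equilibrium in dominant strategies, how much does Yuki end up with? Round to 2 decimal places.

50.47 points

For player j, contributing a unit is worthwhile iff 5.6 × (j's share) ≥ 1, i.e. iff j's share is at least 0.1786.
The shares above 0.1786 belong to Dev, Gita and Dana, contributing 35 each; the remaining 7 contribute 0. Total contributed: 105.
Yuki keeps 35 and receives 5.6 × 105 × 1/38 = 15.47 from the group account, for a payoff of 50.47.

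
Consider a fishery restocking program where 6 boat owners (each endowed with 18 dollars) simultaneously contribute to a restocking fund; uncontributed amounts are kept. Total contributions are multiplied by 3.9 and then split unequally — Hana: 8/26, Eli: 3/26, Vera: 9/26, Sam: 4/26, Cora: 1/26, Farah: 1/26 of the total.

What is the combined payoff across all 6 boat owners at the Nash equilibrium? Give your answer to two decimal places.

212.40 dollars

For player j, contributing a unit is worthwhile iff 3.9 × (j's share) ≥ 1, i.e. iff j's share is at least 0.2564.
Hana and Vera clear that bar, contributing 18 each; the remaining 4 contribute 0. Total contributed: 36.
The restocking fund pays out 3.9 × 36 = 140.40 in total (split across the unequal shares, but the aggregate is all that matters for the group sum).
The 4 free-riders keep 18 each, adding 72. Group total = 72 + 140.40 = 212.40.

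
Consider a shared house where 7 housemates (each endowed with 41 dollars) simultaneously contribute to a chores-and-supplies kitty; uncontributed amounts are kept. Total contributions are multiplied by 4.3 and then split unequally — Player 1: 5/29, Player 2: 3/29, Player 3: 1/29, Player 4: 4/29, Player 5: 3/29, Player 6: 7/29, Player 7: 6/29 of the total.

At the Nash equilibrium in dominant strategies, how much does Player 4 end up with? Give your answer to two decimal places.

A player with share s gets back 4.3·s per unit contributed, so full contribution is dominant for anyone with s > 1/4.3 = 0.2326 and zero contribution is dominant for anyone below.
The only share above 0.2326 is Player 6's 7/29, contributing 41; the remaining 6 contribute 0. Total contributed: 41.
Player 4 keeps 41 and receives 4.3 × 41 × 4/29 = 24.32 from the chores-and-supplies kitty, for a payoff of 65.32.

65.32 dollars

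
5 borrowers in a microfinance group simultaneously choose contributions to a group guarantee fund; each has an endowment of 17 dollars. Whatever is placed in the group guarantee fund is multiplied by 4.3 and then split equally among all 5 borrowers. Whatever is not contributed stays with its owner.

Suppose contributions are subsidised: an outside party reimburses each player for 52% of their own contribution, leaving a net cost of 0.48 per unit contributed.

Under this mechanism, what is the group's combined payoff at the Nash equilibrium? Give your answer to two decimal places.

The effective private return per unit is now (4.3/5) / 0.48 = 1.7917 > 1, so every player's dominant strategy flips to full contribution.
So the Nash equilibrium is full contribution by all 5; the group earns 5 × (17 × 0.52 + 4.3 × 17) = 409.70.

409.70 dollars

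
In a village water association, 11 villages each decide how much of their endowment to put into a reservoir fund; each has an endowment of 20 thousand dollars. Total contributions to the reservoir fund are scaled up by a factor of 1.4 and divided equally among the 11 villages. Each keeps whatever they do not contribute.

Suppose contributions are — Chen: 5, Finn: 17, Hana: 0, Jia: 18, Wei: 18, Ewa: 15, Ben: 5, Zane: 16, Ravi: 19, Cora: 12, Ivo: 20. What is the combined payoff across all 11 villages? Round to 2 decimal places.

Total contributed: 5 + 17 + 0 + 18 + 18 + 15 + 5 + 16 + 19 + 12 + 20 = 145; total kept: 11 × 20 − 145 = 75.
The reservoir fund pays out 1.4 × 145 = 203.00 in aggregate.
Group total = 75 + 203.00 = 278.00.

278.00 thousand dollars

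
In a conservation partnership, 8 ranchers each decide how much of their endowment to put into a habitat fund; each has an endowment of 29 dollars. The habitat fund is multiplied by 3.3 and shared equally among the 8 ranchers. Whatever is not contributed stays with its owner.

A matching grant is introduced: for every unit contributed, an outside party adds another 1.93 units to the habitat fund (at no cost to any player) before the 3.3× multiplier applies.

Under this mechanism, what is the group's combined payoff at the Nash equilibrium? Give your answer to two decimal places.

With the mechanism, a contributed unit returns 3.3 × 2.93 / 8 = 1.2086 per unit of net cost to the contributor — now above 1 — so contributing fully is weakly dominant for every player.
At the Nash equilibrium everyone contributes 29. Group total payoff = 3.3 × 2.93 × 232 = 2243.21.

2243.21 dollars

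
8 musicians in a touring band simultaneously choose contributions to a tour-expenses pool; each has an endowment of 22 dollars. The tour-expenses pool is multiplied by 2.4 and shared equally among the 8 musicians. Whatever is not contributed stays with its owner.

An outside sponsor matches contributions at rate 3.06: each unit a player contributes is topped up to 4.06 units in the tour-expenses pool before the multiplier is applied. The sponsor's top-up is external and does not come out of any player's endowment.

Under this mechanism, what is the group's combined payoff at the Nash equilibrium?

1714.94 dollars

The effective private return per unit is now 2.4 × 4.06 / 8 = 1.2180 > 1, so every player's dominant strategy flips to full contribution.
So the Nash equilibrium is full contribution by all 8; the group earns 2.4 × 4.06 × 176 = 1714.94.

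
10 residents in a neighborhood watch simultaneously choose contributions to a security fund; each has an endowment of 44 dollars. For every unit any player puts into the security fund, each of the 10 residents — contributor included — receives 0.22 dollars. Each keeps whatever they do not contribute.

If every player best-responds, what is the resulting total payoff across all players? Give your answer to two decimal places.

440.00 dollars

The private return per contributed unit is 0.22 < 1, so contributing 0 is dominant for every player. At the Nash equilibrium everyone keeps their 44, and the group total is 10 × 44 = 440.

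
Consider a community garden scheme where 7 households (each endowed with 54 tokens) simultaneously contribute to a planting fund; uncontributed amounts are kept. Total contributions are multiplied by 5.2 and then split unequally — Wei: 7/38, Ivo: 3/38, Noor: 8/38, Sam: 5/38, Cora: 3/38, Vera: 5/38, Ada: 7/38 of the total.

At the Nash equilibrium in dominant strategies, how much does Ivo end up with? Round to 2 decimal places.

76.17 tokens

For player j, contributing a unit is worthwhile iff 5.2 × (j's share) ≥ 1, i.e. iff j's share is at least 0.1923.
The only share above 0.1923 is Noor's 8/38, contributing 54; the remaining 6 contribute 0. Total contributed: 54.
Ivo keeps 54 and receives 5.2 × 54 × 3/38 = 22.17 from the planting fund, for a payoff of 76.17.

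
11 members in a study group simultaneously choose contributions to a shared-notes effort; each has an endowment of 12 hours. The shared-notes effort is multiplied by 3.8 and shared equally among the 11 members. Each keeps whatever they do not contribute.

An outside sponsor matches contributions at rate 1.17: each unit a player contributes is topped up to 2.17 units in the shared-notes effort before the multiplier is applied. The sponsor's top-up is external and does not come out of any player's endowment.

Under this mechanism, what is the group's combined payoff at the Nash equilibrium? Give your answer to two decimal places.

The effective private return is 3.8 × 2.17 / 11 = 0.7496, which is still under 1, so the mechanism doesn't change anyone's dominant strategy: zero contribution.
Everyone keeps their endowment and the group total is 11 × 12 = 132.

132.00 hours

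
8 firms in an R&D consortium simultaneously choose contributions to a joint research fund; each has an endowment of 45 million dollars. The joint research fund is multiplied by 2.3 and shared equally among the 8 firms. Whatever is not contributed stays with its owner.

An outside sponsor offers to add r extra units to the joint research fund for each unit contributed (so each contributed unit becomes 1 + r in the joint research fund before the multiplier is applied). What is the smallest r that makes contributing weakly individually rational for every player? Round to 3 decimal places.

2.478

With matching at rate r, one contributed unit becomes (1 + r) in the joint research fund and returns 2.3 × (1 + r) / 8 to the contributor.
Setting this equal to 1: 1 + r = 8/2.3 = 3.4783.
So the minimum matching rate is r = 3.4783 − 1 = 2.478.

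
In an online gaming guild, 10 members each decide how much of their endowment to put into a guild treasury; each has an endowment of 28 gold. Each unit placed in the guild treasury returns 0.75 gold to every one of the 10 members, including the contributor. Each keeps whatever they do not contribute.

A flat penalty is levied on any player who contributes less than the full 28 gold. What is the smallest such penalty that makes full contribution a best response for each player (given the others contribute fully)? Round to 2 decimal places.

Given the others contribute fully, the best deviation is to contribute 0 (any partial contribution still incurs the fine and gives up units whose private return 0.75 is below 1).
Deviating from 28 to 0 saves 28 gold but forfeits the deviator's share of the drop in the guild treasury: 0.75 × 28 = 21.00.
So the deviation gain is 28 − 21.00 = 7.00, and the fine must be at least 7.00 gold to wipe it out.

7.00 gold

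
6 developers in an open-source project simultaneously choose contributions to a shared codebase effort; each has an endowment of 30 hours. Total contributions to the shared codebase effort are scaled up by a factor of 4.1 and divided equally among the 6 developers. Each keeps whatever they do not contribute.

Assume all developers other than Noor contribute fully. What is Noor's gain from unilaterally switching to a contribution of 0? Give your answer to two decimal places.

Switching from a contribution of 30 to 0 lets Noor keep an extra 30 hours, but lowers the shared codebase effort by 30, which costs Noor their own share of that drop: 4.1/6 × 30 = 20.50.
Net gain = 30 − 20.50 = 9.50. The private return per contributed unit (0.6833) is below 1, so free-riding is indeed the best response regardless of what the others do.

9.50 hours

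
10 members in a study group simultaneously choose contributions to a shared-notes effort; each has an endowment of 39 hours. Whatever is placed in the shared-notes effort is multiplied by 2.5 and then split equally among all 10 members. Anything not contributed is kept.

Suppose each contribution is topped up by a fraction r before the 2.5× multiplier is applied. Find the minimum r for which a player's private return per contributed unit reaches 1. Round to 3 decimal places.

3.000

With matching at rate r, one contributed unit becomes (1 + r) in the shared-notes effort and returns 2.5 × (1 + r) / 10 to the contributor.
Setting this equal to 1: 1 + r = 10/2.5 = 4.0000.
So the minimum matching rate is r = 4.0000 − 1 = 3.000.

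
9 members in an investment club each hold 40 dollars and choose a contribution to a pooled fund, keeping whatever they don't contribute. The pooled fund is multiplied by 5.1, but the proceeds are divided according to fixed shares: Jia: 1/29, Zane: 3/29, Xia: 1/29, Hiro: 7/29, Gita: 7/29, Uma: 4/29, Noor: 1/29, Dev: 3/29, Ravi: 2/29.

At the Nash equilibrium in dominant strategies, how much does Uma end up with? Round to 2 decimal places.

96.28 dollars

Each unit j contributes comes back to j as 5.1 × (j's share), so j prefers to contribute only if that share exceeds 1/5.1 = 0.1961; otherwise keeping the unit dominates.
Hiro and Gita are above the threshold, contributing 40 each; the remaining 7 contribute 0. Total contributed: 80.
Uma keeps 40 and receives 5.1 × 80 × 4/29 = 56.28 from the pooled fund, for a payoff of 96.28.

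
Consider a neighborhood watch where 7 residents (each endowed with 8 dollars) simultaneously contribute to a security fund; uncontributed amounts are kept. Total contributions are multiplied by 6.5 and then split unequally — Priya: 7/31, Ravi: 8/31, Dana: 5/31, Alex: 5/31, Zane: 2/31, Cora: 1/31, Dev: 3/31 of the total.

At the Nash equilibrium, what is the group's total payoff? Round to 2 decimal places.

Player j's private return per contributed unit is 6.5 × (j's share). Contributing is weakly dominant for j when that share is at least 1/6.5 = 0.1538, and contributing 0 is dominant otherwise.
The shares above 0.1538 belong to Priya, Ravi, Dana and Alex, contributing 8 each; the remaining 3 contribute 0. Total contributed: 32.
The security fund pays out 6.5 × 32 = 208.00 in total (split across the unequal shares, but the aggregate is all that matters for the group sum).
The 3 free-riders keep 8 each, adding 24. Group total = 24 + 208.00 = 232.00.

232.00 dollars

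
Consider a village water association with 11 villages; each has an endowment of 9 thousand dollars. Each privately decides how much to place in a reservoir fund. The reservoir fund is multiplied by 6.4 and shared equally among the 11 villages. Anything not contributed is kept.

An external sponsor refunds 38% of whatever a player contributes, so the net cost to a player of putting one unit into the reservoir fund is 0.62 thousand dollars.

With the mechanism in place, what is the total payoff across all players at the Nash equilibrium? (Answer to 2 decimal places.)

99.00 thousand dollars

Even with the mechanism, each unit contributed returns only (6.4/11) / 0.62 = 0.9384 per unit of net cost, so contributing nothing is still dominant.
Everyone keeps their endowment and the group total is 11 × 9 = 99.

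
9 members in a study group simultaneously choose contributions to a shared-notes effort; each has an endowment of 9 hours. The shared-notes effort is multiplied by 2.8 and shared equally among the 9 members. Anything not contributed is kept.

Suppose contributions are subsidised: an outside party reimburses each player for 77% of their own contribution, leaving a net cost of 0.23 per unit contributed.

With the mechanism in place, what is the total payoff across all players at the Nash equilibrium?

With the mechanism, a contributed unit returns (2.8/9) / 0.23 = 1.3527 per unit of net cost to the contributor — now above 1 — so contributing fully is weakly dominant for every player.
At the Nash equilibrium everyone contributes 9. Group total payoff = 9 × (9 × 0.77 + 2.8 × 9) = 289.17.

289.17 hours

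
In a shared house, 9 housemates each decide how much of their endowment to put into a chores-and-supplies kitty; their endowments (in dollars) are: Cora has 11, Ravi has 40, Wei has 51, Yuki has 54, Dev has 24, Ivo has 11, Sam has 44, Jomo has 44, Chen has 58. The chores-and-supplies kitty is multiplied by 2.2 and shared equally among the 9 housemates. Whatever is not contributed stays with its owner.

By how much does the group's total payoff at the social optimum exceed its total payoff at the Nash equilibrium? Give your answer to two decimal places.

The private return per contributed unit is 2.2/9 = 0.2444 < 1 for every player regardless of endowment, so the Nash equilibrium is zero contribution and the group total is Σ E_j = 11 + 40 + 51 + 54 + 24 + 11 + 44 + 44 + 58 = 337.
Each contributed unit returns 2.200 to the group, so the social optimum is full contribution by everyone: group total = 2.200 × 337 = 741.40.
Efficiency loss = (2.200 − 1) × 337 = 404.40.

404.40 dollars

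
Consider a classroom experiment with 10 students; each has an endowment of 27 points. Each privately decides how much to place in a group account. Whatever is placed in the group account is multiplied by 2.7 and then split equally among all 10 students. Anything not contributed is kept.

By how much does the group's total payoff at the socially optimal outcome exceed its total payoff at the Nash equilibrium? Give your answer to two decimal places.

Each contributed unit returns 2.7/10 = 0.2700 to its contributor — below 1 — so contributing 0 is dominant for every player. At the Nash equilibrium everyone keeps their 27, and the group total is 10 × 27 = 270.
Each contributed unit returns 2.700 to the group as a whole (0.2700 to each of 10 players), which exceeds 1, so the social optimum is full contribution: group total = 2.700 × 270 = 729.00.
Efficiency loss = 729.00 − 270 = 459.00.

459.00 points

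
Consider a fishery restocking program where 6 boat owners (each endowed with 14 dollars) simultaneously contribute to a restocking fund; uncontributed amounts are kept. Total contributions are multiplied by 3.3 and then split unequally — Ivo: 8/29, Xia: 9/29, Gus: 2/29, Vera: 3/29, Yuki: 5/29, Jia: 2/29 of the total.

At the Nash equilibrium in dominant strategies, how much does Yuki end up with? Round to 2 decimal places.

Player j's private return per contributed unit is 3.3 × (j's share). Contributing is weakly dominant for j when that share is at least 1/3.3 = 0.3030, and contributing 0 is dominant otherwise.
Xia alone (share 9/29) is above the threshold, contributing 14; the remaining 5 contribute 0. Total contributed: 14.
Yuki keeps 14 and receives 3.3 × 14 × 5/29 = 7.97 from the restocking fund, for a payoff of 21.97.

21.97 dollars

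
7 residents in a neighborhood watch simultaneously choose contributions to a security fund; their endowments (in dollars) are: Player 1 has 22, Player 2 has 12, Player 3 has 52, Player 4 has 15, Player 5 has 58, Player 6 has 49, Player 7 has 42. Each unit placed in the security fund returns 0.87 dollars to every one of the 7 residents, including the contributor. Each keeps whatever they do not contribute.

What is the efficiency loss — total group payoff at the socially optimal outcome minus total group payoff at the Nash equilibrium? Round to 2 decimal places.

The private return per contributed unit is 0.87 < 1 for everyone, so the Nash equilibrium is zero contribution and the group total is Σ E_j = 22 + 12 + 52 + 15 + 58 + 49 + 42 = 250.
Each contributed unit returns 6.090 to the group, so the social optimum is full contribution by everyone: group total = 6.090 × 250 = 1522.50.
Efficiency loss = (6.090 − 1) × 250 = 1272.50.

1272.50 dollars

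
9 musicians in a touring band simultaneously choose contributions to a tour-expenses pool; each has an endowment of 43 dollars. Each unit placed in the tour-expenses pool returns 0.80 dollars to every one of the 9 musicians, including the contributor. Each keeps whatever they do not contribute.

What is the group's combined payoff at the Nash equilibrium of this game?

The private return per contributed unit is 0.80 < 1, so contributing 0 is dominant for every player. At the Nash equilibrium everyone keeps their 43, and the group total is 9 × 43 = 387.

387.00 dollars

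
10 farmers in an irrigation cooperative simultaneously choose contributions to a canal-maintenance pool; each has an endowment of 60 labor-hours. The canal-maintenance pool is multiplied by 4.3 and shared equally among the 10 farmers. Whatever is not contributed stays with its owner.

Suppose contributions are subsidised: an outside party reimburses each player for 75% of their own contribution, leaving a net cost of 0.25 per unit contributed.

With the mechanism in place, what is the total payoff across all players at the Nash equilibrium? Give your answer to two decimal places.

3030.00 labor-hours

Under the mechanism each unit contributed yields (4.3/10) / 0.25 = 1.7200 back to its contributor per unit of net cost, which exceeds 1, making full contribution the dominant choice for everyone.
At the Nash equilibrium everyone contributes 60. Group total payoff = 10 × (60 × 0.75 + 4.3 × 60) = 3030.00.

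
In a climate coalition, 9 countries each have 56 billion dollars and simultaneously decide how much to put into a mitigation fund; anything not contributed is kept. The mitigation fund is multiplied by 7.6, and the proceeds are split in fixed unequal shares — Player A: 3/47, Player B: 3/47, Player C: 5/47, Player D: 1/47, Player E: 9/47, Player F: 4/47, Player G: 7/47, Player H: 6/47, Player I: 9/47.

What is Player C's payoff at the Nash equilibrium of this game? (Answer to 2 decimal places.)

191.83 billion dollars

Player j's private return per contributed unit is 7.6 × (j's share). Contributing is weakly dominant for j when that share is at least 1/7.6 = 0.1316, and contributing 0 is dominant otherwise.
Player E, Player G and Player I clear that bar, contributing 56 each; the remaining 6 contribute 0. Total contributed: 168.
Player C keeps 56 and receives 7.6 × 168 × 5/47 = 135.83 from the mitigation fund, for a payoff of 191.83.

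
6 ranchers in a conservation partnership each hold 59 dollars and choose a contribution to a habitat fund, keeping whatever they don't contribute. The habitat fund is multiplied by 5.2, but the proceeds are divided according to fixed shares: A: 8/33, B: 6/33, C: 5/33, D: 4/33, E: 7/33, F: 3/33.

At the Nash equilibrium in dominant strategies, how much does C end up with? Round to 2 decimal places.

151.97 dollars

A player with share s gets back 5.2·s per unit contributed, so full contribution is dominant for anyone with s > 1/5.2 = 0.1923 and zero contribution is dominant for anyone below.
A and E clear that bar, contributing 59 each; the remaining 4 contribute 0. Total contributed: 118.
C keeps 59 and receives 5.2 × 118 × 5/33 = 92.97 from the habitat fund, for a payoff of 151.97.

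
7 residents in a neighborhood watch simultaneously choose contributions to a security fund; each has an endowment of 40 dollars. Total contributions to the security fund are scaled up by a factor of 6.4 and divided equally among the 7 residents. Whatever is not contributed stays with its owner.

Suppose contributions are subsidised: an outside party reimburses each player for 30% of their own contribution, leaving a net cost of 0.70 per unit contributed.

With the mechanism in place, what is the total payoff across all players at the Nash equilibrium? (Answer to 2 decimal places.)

Under the mechanism each unit contributed yields (6.4/7) / 0.70 = 1.3061 back to its contributor per unit of net cost, which exceeds 1, making full contribution the dominant choice for everyone.
At the Nash equilibrium everyone contributes 40. Group total payoff = 7 × (40 × 0.30 + 6.4 × 40) = 1876.00.

1876.00 dollars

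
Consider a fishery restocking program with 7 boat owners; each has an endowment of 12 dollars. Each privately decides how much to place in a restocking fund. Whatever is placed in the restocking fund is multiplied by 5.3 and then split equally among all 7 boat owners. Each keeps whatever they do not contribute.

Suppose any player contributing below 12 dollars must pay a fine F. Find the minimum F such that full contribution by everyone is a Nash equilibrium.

Given the others contribute fully, the best deviation is to contribute 0 (any partial contribution still incurs the fine and gives up units whose private return 0.7571 is below 1).
Deviating from 12 to 0 saves 12 dollars but forfeits the deviator's share of the drop in the restocking fund: 5.3/7 × 12 = 9.09.
So the deviation gain is 12 − 9.09 = 2.91, and the fine must be at least 2.91 dollars to wipe it out.

2.91 dollars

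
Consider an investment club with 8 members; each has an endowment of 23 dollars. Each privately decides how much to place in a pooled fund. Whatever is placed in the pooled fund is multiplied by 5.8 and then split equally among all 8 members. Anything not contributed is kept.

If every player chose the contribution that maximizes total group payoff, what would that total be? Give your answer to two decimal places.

Each contributed unit returns 5.800 to the group as a whole (0.7250 to each of 8 players), which exceeds 1, so the social optimum is full contribution: group total = 5.800 × 184 = 1067.20.

1067.20 dollars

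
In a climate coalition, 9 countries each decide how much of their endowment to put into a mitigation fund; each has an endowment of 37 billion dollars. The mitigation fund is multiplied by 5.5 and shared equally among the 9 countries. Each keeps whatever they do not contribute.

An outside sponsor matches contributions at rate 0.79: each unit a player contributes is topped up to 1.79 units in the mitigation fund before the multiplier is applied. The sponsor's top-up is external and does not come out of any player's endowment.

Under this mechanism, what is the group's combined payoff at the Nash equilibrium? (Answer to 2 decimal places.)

With the mechanism, a contributed unit returns 5.5 × 1.79 / 9 = 1.0939 per unit of net cost to the contributor — now above 1 — so contributing fully is weakly dominant for every player.
So the Nash equilibrium is full contribution by all 9; the group earns 5.5 × 1.79 × 333 = 3278.39.

3278.39 billion dollars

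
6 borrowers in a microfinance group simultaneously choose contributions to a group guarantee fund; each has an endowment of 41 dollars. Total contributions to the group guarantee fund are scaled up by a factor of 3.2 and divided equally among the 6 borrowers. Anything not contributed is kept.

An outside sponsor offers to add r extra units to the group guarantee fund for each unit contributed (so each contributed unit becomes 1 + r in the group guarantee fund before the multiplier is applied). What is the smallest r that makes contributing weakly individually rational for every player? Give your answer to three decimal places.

With matching at rate r, one contributed unit becomes (1 + r) in the group guarantee fund and returns 3.2 × (1 + r) / 6 to the contributor.
Setting this equal to 1: 1 + r = 6/3.2 = 1.8750.
So the minimum matching rate is r = 1.8750 − 1 = 0.875.

0.875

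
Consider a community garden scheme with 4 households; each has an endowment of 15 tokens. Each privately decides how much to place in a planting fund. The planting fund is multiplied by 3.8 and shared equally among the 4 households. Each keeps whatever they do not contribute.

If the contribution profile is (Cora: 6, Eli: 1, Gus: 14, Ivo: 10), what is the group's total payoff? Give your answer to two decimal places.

Total contributed: 6 + 1 + 14 + 10 = 31; total kept: 4 × 15 − 31 = 29.
The planting fund pays out 3.8 × 31 = 117.80 in aggregate.
Group total = 29 + 117.80 = 146.80.

146.80 tokens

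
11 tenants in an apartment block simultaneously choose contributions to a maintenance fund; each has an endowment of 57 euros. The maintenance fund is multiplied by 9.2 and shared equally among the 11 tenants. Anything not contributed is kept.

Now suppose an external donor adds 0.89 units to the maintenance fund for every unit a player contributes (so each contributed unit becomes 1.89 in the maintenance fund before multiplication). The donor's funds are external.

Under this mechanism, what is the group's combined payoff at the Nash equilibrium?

10902.28 euros

With the mechanism, a contributed unit returns 9.2 × 1.89 / 11 = 1.5807 per unit of net cost to the contributor — now above 1 — so contributing fully is weakly dominant for every player.
So the Nash equilibrium is full contribution by all 11; the group earns 9.2 × 1.89 × 627 = 10902.28.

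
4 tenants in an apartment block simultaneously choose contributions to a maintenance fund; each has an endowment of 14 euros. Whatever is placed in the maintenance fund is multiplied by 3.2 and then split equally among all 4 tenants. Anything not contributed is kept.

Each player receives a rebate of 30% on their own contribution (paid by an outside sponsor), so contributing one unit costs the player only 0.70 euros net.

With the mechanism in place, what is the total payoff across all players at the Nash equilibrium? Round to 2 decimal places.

196.00 euros

The effective private return per unit is now (3.2/4) / 0.70 = 1.1429 > 1, so every player's dominant strategy flips to full contribution.
So the Nash equilibrium is full contribution by all 4; the group earns 4 × (14 × 0.30 + 3.2 × 14) = 196.00.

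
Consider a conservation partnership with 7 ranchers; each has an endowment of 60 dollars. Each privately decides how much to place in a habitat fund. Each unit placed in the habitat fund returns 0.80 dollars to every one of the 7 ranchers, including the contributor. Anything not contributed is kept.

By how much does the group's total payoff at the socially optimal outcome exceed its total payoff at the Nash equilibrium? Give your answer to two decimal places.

1932.00 dollars

The private return per contributed unit is 0.80 < 1, so contributing 0 is dominant for every player. At the Nash equilibrium everyone keeps their 60, and the group total is 7 × 60 = 420.
Each contributed unit returns 5.600 to the group as a whole (0.80 to each of 7 players), which exceeds 1, so the social optimum is full contribution: group total = 5.600 × 420 = 2352.00.
Efficiency loss = 2352.00 − 420 = 1932.00.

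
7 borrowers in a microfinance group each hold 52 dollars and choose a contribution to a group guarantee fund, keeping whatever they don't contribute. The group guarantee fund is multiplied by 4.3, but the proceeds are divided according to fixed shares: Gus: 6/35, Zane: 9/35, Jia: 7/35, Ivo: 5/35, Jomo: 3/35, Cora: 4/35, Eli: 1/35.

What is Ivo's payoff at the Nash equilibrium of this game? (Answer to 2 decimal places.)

For player j, contributing a unit is worthwhile iff 4.3 × (j's share) ≥ 1, i.e. iff j's share is at least 0.2326.
Zane alone (share 9/35) is above the threshold, contributing 52; the remaining 6 contribute 0. Total contributed: 52.
Ivo keeps 52 and receives 4.3 × 52 × 5/35 = 31.94 from the group guarantee fund, for a payoff of 83.94.

83.94 dollars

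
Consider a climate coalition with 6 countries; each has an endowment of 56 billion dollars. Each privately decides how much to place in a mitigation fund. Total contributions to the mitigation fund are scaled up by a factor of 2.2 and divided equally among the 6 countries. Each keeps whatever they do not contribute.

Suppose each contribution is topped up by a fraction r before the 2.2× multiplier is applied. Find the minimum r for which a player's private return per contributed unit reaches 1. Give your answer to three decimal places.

1.727

With matching at rate r, one contributed unit becomes (1 + r) in the mitigation fund and returns 2.2 × (1 + r) / 6 to the contributor.
Setting this equal to 1: 1 + r = 6/2.2 = 2.7273.
So the minimum matching rate is r = 2.7273 − 1 = 1.727.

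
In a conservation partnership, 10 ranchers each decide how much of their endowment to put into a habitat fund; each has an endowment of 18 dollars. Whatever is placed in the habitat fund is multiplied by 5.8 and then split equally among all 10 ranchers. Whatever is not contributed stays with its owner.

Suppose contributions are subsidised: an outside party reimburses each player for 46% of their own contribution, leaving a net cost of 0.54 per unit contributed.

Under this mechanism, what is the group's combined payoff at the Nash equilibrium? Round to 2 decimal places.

The effective private return per unit is now (5.8/10) / 0.54 = 1.0741 > 1, so every player's dominant strategy flips to full contribution.
So the Nash equilibrium is full contribution by all 10; the group earns 10 × (18 × 0.46 + 5.8 × 18) = 1126.80.

1126.80 dollars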